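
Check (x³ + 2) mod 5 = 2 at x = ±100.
x = 100: LHS = (100³ + 2) mod 5 = 1000002 mod 5 = 2; 2 = 2 — holds
x = -100: LHS = ((-100)³ + 2) mod 5 = (-999998) mod 5 = 2; 2 = 2 — holds

Answer: Yes, holds for both x = 100 and x = -100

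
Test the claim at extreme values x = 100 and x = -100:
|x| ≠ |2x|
x = 100: LHS = |100| = 100, RHS = |2·100| = |200| = 200; 100 ≠ 200 — holds
x = -100: LHS = |-100| = 100, RHS = |2·(-100)| = |-200| = 200; 100 ≠ 200 — holds

Answer: Yes, holds for both x = 100 and x = -100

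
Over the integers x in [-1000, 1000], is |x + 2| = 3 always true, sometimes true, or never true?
Holds at x = 1: LHS = |1 + 2| = |3| = 3; 3 = 3 — holds
Fails at x = 0: LHS = |0 + 2| = |2| = 2; 2 = 3 — FAILS
It is satisfied by some integers in the range but not all.

Answer: Sometimes true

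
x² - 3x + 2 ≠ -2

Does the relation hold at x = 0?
x = 0: LHS = 0² - 3·0 + 2 = 2; 2 ≠ -2 — holds

The relation is satisfied at x = 0.

Answer: Yes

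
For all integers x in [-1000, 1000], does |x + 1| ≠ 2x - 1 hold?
The claim fails at x = 2:
x = 2: LHS = |2 + 1| = |3| = 3, RHS = 2·2 - 1 = 3; 3 ≠ 3 — FAILS

Because a single integer refutes it, the statement is false.

Answer: False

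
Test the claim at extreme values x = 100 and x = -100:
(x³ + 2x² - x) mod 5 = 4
x = 100: LHS = (100³ + 2·100² - 100) mod 5 = 1019900 mod 5 = 0; 0 = 4 — FAILS
x = -100: LHS = ((-100)³ + 2·(-100)² - (-100)) mod 5 = (-979900) mod 5 = 0; 0 = 4 — FAILS

Answer: No, fails for both x = 100 and x = -100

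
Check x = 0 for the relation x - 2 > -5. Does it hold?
x = 0: LHS = 0 - 2 = -2; -2 > -5 — holds

The relation is satisfied at x = 0.

Answer: Yes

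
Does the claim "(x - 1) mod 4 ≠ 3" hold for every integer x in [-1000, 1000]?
The claim fails at x = 0:
x = 0: LHS = (0 - 1) mod 4 = (-1) mod 4 = 3; 3 ≠ 3 — FAILS

Because a single integer refutes it, the statement is false.

Answer: False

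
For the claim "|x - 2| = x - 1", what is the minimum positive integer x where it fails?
Testing positive integers:
x = 1: LHS = |1 - 2| = |-1| = 1, RHS = 1 - 1 = 0; 1 = 0 — FAILS  ← smallest positive counterexample

Answer: x = 1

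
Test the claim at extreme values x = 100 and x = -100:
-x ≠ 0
x = 100: -100 ≠ 0 — holds
x = -100: LHS = -(-100) = 100; 100 ≠ 0 — holds

Answer: Yes, holds for both x = 100 and x = -100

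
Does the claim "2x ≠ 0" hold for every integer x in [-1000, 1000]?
The claim fails at x = 0:
x = 0: LHS = 2·0 = 0; 0 ≠ 0 — FAILS

Because a single integer refutes it, the statement is false.

Answer: False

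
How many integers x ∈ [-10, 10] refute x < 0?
Counterexamples in [-10, 10]: {0, 1, 2, 3, 4, 5, 6, 7, 8, 9, 10}.

Counting them gives 11 values.

Answer: 11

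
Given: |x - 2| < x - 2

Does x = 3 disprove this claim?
Substitute x = 3 into the relation:
x = 3: LHS = |3 - 2| = |1| = 1, RHS = 3 - 2 = 1; 1 < 1 — FAILS

Since the claim fails at x = 3, this value is a counterexample.

Answer: Yes, x = 3 is a counterexample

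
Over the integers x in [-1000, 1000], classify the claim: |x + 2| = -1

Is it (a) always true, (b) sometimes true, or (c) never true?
An absolute value is never negative, so the left side is ≥ 0 for every x, while the right side is -1. Tightest case in [-1000, 1000] is x = -2:
x = -2: LHS = |(-2) + 2| = |0| = 0; 0 = -1 — FAILS
Hence LHS − RHS is never 0, i.e. the two sides are never equal, so the claimed relation (=) fails for every integer in [-1000, 1000].

No integer in the range satisfies it.

Answer: Never true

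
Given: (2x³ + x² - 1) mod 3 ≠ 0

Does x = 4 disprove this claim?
Substitute x = 4 into the relation:
x = 4: LHS = (2·4³ + 4² - 1) mod 3 = 143 mod 3 = 2; 2 ≠ 0 — holds

The relation holds at x = 4, so it is not a counterexample.

Answer: No, x = 4 is not a counterexample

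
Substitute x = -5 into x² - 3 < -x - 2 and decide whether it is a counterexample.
Substitute x = -5 into the relation:
x = -5: LHS = (-5)² - 3 = 22, RHS = -(-5) - 2 = 3; 22 < 3 — FAILS

Since the claim fails at x = -5, this value is a counterexample.

Answer: Yes, x = -5 is a counterexample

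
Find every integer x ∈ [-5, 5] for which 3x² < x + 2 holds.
Holds for: {0}
Fails for: {-5, -4, -3, -2, -1, 1, 2, 3, 4, 5}

Answer: {0}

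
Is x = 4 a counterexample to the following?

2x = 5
Substitute x = 4 into the relation:
x = 4: LHS = 2·4 = 8; 8 = 5 — FAILS

Since the claim fails at x = 4, this value is a counterexample.

Answer: Yes, x = 4 is a counterexample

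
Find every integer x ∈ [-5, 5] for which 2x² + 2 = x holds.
Over all integers in [-5, 5], LHS − RHS is always positive; it is smallest at x = 0, where it equals 2:
x = 0: LHS = 2·0² + 2 = 2; 2 = 0 — FAILS
At the ends of the range:
x = -5: LHS = 2·(-5)² + 2 = 52; 52 = -5 — FAILS
x = 5: LHS = 2·5² + 2 = 52; 52 = 5 — FAILS
Hence LHS − RHS is never 0, i.e. the two sides are never equal, so the claimed relation (=) fails for every integer in [-5, 5].

Answer: None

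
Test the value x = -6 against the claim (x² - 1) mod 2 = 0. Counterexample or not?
Substitute x = -6 into the relation:
x = -6: LHS = ((-6)² - 1) mod 2 = 35 mod 2 = 1; 1 = 0 — FAILS

Since the claim fails at x = -6, this value is a counterexample.

Answer: Yes, x = -6 is a counterexample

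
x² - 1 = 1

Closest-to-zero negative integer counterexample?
Testing negative integers from -1 downward:
x = -1: LHS = (-1)² - 1 = 0; 0 = 1 — FAILS  ← closest negative counterexample to 0

Answer: x = -1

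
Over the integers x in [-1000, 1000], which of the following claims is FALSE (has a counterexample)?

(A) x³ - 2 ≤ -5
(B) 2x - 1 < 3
(A) x = 0: LHS = 0³ - 2 = -2; -2 ≤ -5 — FAILS
(B) x = 2: LHS = 2·2 - 1 = 3; 3 < 3 — FAILS

Answer: Both A and B are false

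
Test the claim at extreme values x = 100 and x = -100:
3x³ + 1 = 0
x = 100: LHS = 3·100³ + 1 = 3000001; 3000001 = 0 — FAILS
x = -100: LHS = 3·(-100)³ + 1 = -2999999; -2999999 = 0 — FAILS

Answer: No, fails for both x = 100 and x = -100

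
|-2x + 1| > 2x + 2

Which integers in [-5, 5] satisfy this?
Holds for: {-5, -4, -3, -2, -1}
Fails for: {0, 1, 2, 3, 4, 5}

Answer: {-5, -4, -3, -2, -1}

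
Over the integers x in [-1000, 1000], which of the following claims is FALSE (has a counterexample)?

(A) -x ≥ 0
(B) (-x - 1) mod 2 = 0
(A) x = 1: -1 ≥ 0 — FAILS
(B) x = 0: LHS = (-0 - 1) mod 2 = (-1) mod 2 = 1; 1 = 0 — FAILS

Answer: Both A and B are false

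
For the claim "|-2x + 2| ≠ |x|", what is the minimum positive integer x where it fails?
Testing positive integers:
x = 1: LHS = |-2·1 + 2| = |0| = 0, RHS = |1| = 1; 0 ≠ 1 — holds
x = 2: LHS = |-2·2 + 2| = |-2| = 2, RHS = |2| = 2; 2 ≠ 2 — FAILS  ← smallest positive counterexample

Answer: x = 2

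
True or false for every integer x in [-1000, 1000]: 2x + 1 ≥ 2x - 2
Over all integers in [-1000, 1000], LHS − RHS is smallest at x = 0, where it equals 3:
x = 0: LHS = 2·0 + 1 = 1, RHS = 2·0 - 2 = -2; 1 ≥ -2 — holds
At the ends of the range:
x = -1000: LHS = 2·(-1000) + 1 = -1999, RHS = 2·(-1000) - 2 = -2002; -1999 ≥ -2002 — holds
x = 1000: LHS = 2·1000 + 1 = 2001, RHS = 2·1000 - 2 = 1998; 2001 ≥ 1998 — holds
Hence LHS − RHS is never negative, i.e. LHS ≥ RHS throughout, so the relation holds for every integer in [-1000, 1000].

No counterexample exists.

Answer: True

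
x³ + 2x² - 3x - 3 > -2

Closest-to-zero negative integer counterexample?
Testing negative integers from -1 downward:
x = -1: LHS = (-1)³ + 2·(-1)² - 3·(-1) - 3 = 1; 1 > -2 — holds
x = -2: LHS = (-2)³ + 2·(-2)² - 3·(-2) - 3 = 3; 3 > -2 — holds
x = -3: LHS = (-3)³ + 2·(-3)² - 3·(-3) - 3 = -3; -3 > -2 — FAILS  ← closest negative counterexample to 0

Answer: x = -3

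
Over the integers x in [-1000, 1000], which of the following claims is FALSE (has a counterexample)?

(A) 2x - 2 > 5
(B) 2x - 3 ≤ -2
(A) x = 0: LHS = 2·0 - 2 = -2; -2 > 5 — FAILS
(B) x = 1: LHS = 2·1 - 3 = -1; -1 ≤ -2 — FAILS

Answer: Both A and B are false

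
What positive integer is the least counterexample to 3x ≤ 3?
Testing positive integers:
x = 1: LHS = 3·1 = 3; 3 ≤ 3 — holds
x = 2: LHS = 3·2 = 6; 6 ≤ 3 — FAILS  ← smallest positive counterexample

Answer: x = 2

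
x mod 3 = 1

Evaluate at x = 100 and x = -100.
x = 100: LHS = 100 mod 3 = 1; 1 = 1 — holds
x = -100: LHS = (-100) mod 3 = 2; 2 = 1 — FAILS

Answer: Partially: holds for x = 100, fails for x = -100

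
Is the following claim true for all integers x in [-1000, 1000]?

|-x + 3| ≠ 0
The claim fails at x = 3:
x = 3: LHS = |-3 + 3| = |0| = 0; 0 ≠ 0 — FAILS

Because a single integer refutes it, the statement is false.

Answer: False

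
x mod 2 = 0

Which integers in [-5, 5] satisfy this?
Holds for: {-4, -2, 0, 2, 4}
Fails for: {-5, -3, -1, 1, 3, 5}

Answer: {-4, -2, 0, 2, 4}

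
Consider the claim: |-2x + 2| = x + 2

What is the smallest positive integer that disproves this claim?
Testing positive integers:
x = 1: LHS = |-2·1 + 2| = |0| = 0, RHS = 1 + 2 = 3; 0 = 3 — FAILS  ← smallest positive counterexample

Answer: x = 1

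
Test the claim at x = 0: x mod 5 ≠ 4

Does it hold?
x = 0: LHS = 0 mod 5 = 0; 0 ≠ 4 — holds

The relation is satisfied at x = 0.

Answer: Yes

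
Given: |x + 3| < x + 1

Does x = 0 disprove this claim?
Substitute x = 0 into the relation:
x = 0: LHS = |0 + 3| = |3| = 3, RHS = 0 + 1 = 1; 3 < 1 — FAILS

Since the claim fails at x = 0, this value is a counterexample.

Answer: Yes, x = 0 is a counterexample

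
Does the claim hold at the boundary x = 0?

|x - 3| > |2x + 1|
x = 0: LHS = |0 - 3| = |-3| = 3, RHS = |2·0 + 1| = |1| = 1; 3 > 1 — holds

The relation is satisfied at x = 0.

Answer: Yes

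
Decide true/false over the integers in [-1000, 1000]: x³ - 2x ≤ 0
The claim fails at x = -1:
x = -1: LHS = (-1)³ - 2·(-1) = 1; 1 ≤ 0 — FAILS

Because a single integer refutes it, the statement is false.

Answer: False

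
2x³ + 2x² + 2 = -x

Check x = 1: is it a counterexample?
Substitute x = 1 into the relation:
x = 1: LHS = 2·1³ + 2·1² + 2 = 6; 6 = -1 — FAILS

Since the claim fails at x = 1, this value is a counterexample.

Answer: Yes, x = 1 is a counterexample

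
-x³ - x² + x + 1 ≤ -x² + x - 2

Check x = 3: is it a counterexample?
Substitute x = 3 into the relation:
x = 3: LHS = -3³ - 3² + 3 + 1 = -32, RHS = -3² + 3 - 2 = -8; -32 ≤ -8 — holds

The claim holds here, so x = 3 is not a counterexample. (A counterexample exists elsewhere, e.g. x = 0.)

Answer: No, x = 3 is not a counterexample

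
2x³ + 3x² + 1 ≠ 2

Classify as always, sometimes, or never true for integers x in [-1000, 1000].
Holds at x = 0: LHS = 2·0³ + 3·0² + 1 = 1; 1 ≠ 2 — holds
Fails at x = -1: LHS = 2·(-1)³ + 3·(-1)² + 1 = 2; 2 ≠ 2 — FAILS
It is satisfied by some integers in the range but not all.

Answer: Sometimes true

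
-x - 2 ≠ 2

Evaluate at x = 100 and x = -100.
x = 100: LHS = -100 - 2 = -102; -102 ≠ 2 — holds
x = -100: LHS = -(-100) - 2 = 98; 98 ≠ 2 — holds

Answer: Yes, holds for both x = 100 and x = -100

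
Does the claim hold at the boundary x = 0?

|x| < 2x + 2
x = 0: LHS = |0| = 0, RHS = 2·0 + 2 = 2; 0 < 2 — holds

The relation is satisfied at x = 0.

Answer: Yes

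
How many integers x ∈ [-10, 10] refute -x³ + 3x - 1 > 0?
Counterexamples in [-10, 10]: {-1, 0, 2, 3, 4, 5, 6, 7, 8, 9, 10}.

Counting them gives 11 values.

Answer: 11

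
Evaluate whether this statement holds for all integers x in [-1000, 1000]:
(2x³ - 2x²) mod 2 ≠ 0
The claim fails at x = 0:
x = 0: LHS = (2·0³ - 2·0²) mod 2 = 0 mod 2 = 0; 0 ≠ 0 — FAILS

Because a single integer refutes it, the statement is false.

Answer: False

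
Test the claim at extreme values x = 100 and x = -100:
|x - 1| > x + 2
x = 100: LHS = |100 - 1| = |99| = 99, RHS = 100 + 2 = 102; 99 > 102 — FAILS
x = -100: LHS = |(-100) - 1| = |-101| = 101, RHS = (-100) + 2 = -98; 101 > -98 — holds

Answer: Partially: fails for x = 100, holds for x = -100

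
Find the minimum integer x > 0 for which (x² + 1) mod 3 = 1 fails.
Testing positive integers:
x = 1: LHS = (1² + 1) mod 3 = 2 mod 3 = 2; 2 = 1 — FAILS  ← smallest positive counterexample

Answer: x = 1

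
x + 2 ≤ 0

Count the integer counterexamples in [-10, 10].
Counterexamples in [-10, 10]: {-1, 0, 1, 2, 3, 4, 5, 6, 7, 8, 9, 10}.

Counting them gives 12 values.

Answer: 12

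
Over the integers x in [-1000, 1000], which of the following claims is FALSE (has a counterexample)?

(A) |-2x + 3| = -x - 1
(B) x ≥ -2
(A) x = 0: LHS = |-2·0 + 3| = |3| = 3, RHS = -0 - 1 = -1; 3 = -1 — FAILS
(B) x = -3: -3 ≥ -2 — FAILS

Answer: Both A and B are false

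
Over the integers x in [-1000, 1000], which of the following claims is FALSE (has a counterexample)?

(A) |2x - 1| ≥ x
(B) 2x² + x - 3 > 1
(A) Over all integers in [-1000, 1000], LHS − RHS is smallest at x = 1, where it equals 0:
x = 1: LHS = |2·1 - 1| = |1| = 1; 1 ≥ 1 — holds
At the ends of the range:
x = -1000: LHS = |2·(-1000) - 1| = |-2001| = 2001; 2001 ≥ -1000 — holds
x = 1000: LHS = |2·1000 - 1| = |1999| = 1999; 1999 ≥ 1000 — holds
Hence LHS − RHS is never negative, i.e. LHS ≥ RHS throughout, so the relation holds for every integer in [-1000, 1000].

(B) x = 0: LHS = 2·0² + 0 - 3 = -3; -3 > 1 — FAILS

Only (B) has a counterexample.

Answer: B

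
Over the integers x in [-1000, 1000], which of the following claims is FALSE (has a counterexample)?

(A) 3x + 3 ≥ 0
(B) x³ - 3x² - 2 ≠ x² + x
(A) x = -2: LHS = 3·(-2) + 3 = -3; -3 ≥ 0 — FAILS

(B) Track d = LHS − RHS over the integers in [-1000, 1000]. Equality would need d = 0, but d changes sign only between consecutive integers, jumping over 0:
x = 4: LHS = 4³ - 3·4² - 2 = 14, RHS = 4² + 4 = 20; 14 ≠ 20 — holds  (d = -6)
x = 5: LHS = 5³ - 3·5² - 2 = 48, RHS = 5² + 5 = 30; 48 ≠ 30 — holds  (d = 18)
Away from these crossings d keeps a constant sign, and checking every integer in [-1000, 1000] confirms d ≠ 0 throughout. Hence the two sides are never equal, so the relation holds for every integer in [-1000, 1000].

Only (A) has a counterexample.

Answer: A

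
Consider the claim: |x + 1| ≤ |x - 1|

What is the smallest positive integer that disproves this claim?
Testing positive integers:
x = 1: LHS = |1 + 1| = |2| = 2, RHS = |1 - 1| = |0| = 0; 2 ≤ 0 — FAILS  ← smallest positive counterexample

Answer: x = 1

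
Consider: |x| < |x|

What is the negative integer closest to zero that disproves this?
Testing negative integers from -1 downward:
x = -1: LHS = |-1| = 1, RHS = |-1| = 1; 1 < 1 — FAILS  ← closest negative counterexample to 0

Answer: x = -1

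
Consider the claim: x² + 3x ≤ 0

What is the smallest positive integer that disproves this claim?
Testing positive integers:
x = 1: LHS = 1² + 3·1 = 4; 4 ≤ 0 — FAILS  ← smallest positive counterexample

Answer: x = 1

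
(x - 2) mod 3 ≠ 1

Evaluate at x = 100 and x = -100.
x = 100: LHS = (100 - 2) mod 3 = 98 mod 3 = 2; 2 ≠ 1 — holds
x = -100: LHS = ((-100) - 2) mod 3 = (-102) mod 3 = 0; 0 ≠ 1 — holds

Answer: Yes, holds for both x = 100 and x = -100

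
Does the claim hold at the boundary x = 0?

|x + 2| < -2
x = 0: LHS = |0 + 2| = |2| = 2; 2 < -2 — FAILS

The relation fails at x = 0, so x = 0 is a counterexample.

Answer: No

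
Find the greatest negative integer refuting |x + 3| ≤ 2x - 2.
Testing negative integers from -1 downward:
x = -1: LHS = |(-1) + 3| = |2| = 2, RHS = 2·(-1) - 2 = -4; 2 ≤ -4 — FAILS  ← closest negative counterexample to 0

Answer: x = -1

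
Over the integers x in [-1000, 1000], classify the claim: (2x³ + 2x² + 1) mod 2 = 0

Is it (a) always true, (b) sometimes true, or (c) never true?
For a polynomial with integer coefficients, its value mod 2 depends only on x mod 2, so it suffices to check one representative of each residue class, x = 0, 1:
x = 0: LHS = (2·0³ + 2·0² + 1) mod 2 = 1 mod 2 = 1; 1 = 0 — FAILS
x = 1: LHS = (2·1³ + 2·1² + 1) mod 2 = 5 mod 2 = 1; 1 = 0 — FAILS
The relation fails in every residue class, so the claimed relation (=) fails for every integer in [-1000, 1000].

No integer in the range satisfies it.

Answer: Never true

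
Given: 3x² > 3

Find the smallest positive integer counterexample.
Testing positive integers:
x = 1: LHS = 3·1² = 3; 3 > 3 — FAILS  ← smallest positive counterexample

Answer: x = 1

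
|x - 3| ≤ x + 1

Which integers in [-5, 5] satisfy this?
Holds for: {1, 2, 3, 4, 5}
Fails for: {-5, -4, -3, -2, -1, 0}

Answer: {1, 2, 3, 4, 5}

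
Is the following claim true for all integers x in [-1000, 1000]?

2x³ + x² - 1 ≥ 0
The claim fails at x = 0:
x = 0: LHS = 2·0³ + 0² - 1 = -1; -1 ≥ 0 — FAILS

Because a single integer refutes it, the statement is false.

Answer: False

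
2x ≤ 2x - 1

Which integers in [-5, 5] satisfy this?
Over all integers in [-5, 5], LHS − RHS is smallest at x = 0, where it equals 1:
x = 0: LHS = 2·0 = 0, RHS = 2·0 - 1 = -1; 0 ≤ -1 — FAILS
At the ends of the range:
x = -5: LHS = 2·(-5) = -10, RHS = 2·(-5) - 1 = -11; -10 ≤ -11 — FAILS
x = 5: LHS = 2·5 = 10, RHS = 2·5 - 1 = 9; 10 ≤ 9 — FAILS
Hence LHS − RHS is never zero or negative, i.e. LHS > RHS throughout, so the claimed relation (≤) fails for every integer in [-5, 5].

Answer: None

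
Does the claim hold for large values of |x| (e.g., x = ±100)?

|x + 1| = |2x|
x = 100: LHS = |100 + 1| = |101| = 101, RHS = |2·100| = |200| = 200; 101 = 200 — FAILS
x = -100: LHS = |(-100) + 1| = |-99| = 99, RHS = |2·(-100)| = |-200| = 200; 99 = 200 — FAILS

Answer: No, fails for both x = 100 and x = -100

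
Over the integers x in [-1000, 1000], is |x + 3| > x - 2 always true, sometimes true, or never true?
Over all integers in [-1000, 1000], LHS − RHS is smallest at x = 0, where it equals 5:
x = 0: LHS = |0 + 3| = |3| = 3, RHS = 0 - 2 = -2; 3 > -2 — holds
At the ends of the range:
x = -1000: LHS = |(-1000) + 3| = |-997| = 997, RHS = (-1000) - 2 = -1002; 997 > -1002 — holds
x = 1000: LHS = |1000 + 3| = |1003| = 1003, RHS = 1000 - 2 = 998; 1003 > 998 — holds
Hence LHS − RHS is never zero or negative, i.e. LHS > RHS throughout, so the relation holds for every integer in [-1000, 1000].

No counterexample exists.

Answer: Always true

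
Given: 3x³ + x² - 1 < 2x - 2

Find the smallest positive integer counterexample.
Testing positive integers:
x = 1: LHS = 3·1³ + 1² - 1 = 3, RHS = 2·1 - 2 = 0; 3 < 0 — FAILS  ← smallest positive counterexample

Answer: x = 1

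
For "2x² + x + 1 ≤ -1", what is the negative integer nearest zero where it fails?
Testing negative integers from -1 downward:
x = -1: LHS = 2·(-1)² + (-1) + 1 = 2; 2 ≤ -1 — FAILS  ← closest negative counterexample to 0

Answer: x = -1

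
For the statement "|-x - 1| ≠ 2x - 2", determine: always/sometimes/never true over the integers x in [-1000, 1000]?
Holds at x = 0: LHS = |-0 - 1| = |-1| = 1, RHS = 2·0 - 2 = -2; 1 ≠ -2 — holds
Fails at x = 3: LHS = |-3 - 1| = |-4| = 4, RHS = 2·3 - 2 = 4; 4 ≠ 4 — FAILS
It is satisfied by some integers in the range but not all.

Answer: Sometimes true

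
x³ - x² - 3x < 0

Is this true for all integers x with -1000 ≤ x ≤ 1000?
The claim fails at x = 0:
x = 0: LHS = 0³ - 0² - 3·0 = 0; 0 < 0 — FAILS

Because a single integer refutes it, the statement is false.

Answer: False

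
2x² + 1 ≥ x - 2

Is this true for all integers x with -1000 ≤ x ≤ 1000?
Over all integers in [-1000, 1000], LHS − RHS is smallest at x = 0, where it equals 3:
x = 0: LHS = 2·0² + 1 = 1, RHS = 0 - 2 = -2; 1 ≥ -2 — holds
At the ends of the range:
x = -1000: LHS = 2·(-1000)² + 1 = 2000001, RHS = (-1000) - 2 = -1002; 2000001 ≥ -1002 — holds
x = 1000: LHS = 2·1000² + 1 = 2000001, RHS = 1000 - 2 = 998; 2000001 ≥ 998 — holds
Hence LHS − RHS is never negative, i.e. LHS ≥ RHS throughout, so the relation holds for every integer in [-1000, 1000].

No counterexample exists.

Answer: True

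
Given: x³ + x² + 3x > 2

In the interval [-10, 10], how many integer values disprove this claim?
Counterexamples in [-10, 10]: {-10, -9, -8, -7, -6, -5, -4, -3, -2, -1, 0}.

Counting them gives 11 values.

Answer: 11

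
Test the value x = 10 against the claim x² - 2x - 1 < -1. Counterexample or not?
Substitute x = 10 into the relation:
x = 10: LHS = 10² - 2·10 - 1 = 79; 79 < -1 — FAILS

Since the claim fails at x = 10, this value is a counterexample.

Answer: Yes, x = 10 is a counterexample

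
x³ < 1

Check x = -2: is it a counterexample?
Substitute x = -2 into the relation:
x = -2: LHS = (-2)³ = -8; -8 < 1 — holds

The claim holds here, so x = -2 is not a counterexample. (A counterexample exists elsewhere, e.g. x = 1.)

Answer: No, x = -2 is not a counterexample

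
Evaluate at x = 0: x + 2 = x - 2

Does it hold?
x = 0: LHS = 0 + 2 = 2, RHS = 0 - 2 = -2; 2 = -2 — FAILS

The relation fails at x = 0, so x = 0 is a counterexample.

Answer: No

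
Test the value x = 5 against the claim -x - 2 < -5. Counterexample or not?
Substitute x = 5 into the relation:
x = 5: LHS = -5 - 2 = -7; -7 < -5 — holds

The claim holds here, so x = 5 is not a counterexample. (A counterexample exists elsewhere, e.g. x = 0.)

Answer: No, x = 5 is not a counterexample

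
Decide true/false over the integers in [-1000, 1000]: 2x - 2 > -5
The claim fails at x = -2:
x = -2: LHS = 2·(-2) - 2 = -6; -6 > -5 — FAILS

Because a single integer refutes it, the statement is false.

Answer: False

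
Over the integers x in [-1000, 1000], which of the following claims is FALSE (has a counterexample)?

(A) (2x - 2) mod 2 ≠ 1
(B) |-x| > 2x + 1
(A) For a polynomial with integer coefficients, its value mod 2 depends only on x mod 2, so it suffices to check one representative of each residue class, x = 0, 1:
x = 0: LHS = (2·0 - 2) mod 2 = (-2) mod 2 = 0; 0 ≠ 1 — holds
x = 1: LHS = (2·1 - 2) mod 2 = 0 mod 2 = 0; 0 ≠ 1 — holds
The relation holds in every residue class, so the relation holds for every integer in [-1000, 1000].

(B) x = 0: LHS = |-0| = |0| = 0, RHS = 2·0 + 1 = 1; 0 > 1 — FAILS

Only (B) has a counterexample.

Answer: B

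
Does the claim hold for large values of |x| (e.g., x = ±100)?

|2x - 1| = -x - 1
x = 100: LHS = |2·100 - 1| = |199| = 199, RHS = -100 - 1 = -101; 199 = -101 — FAILS
x = -100: LHS = |2·(-100) - 1| = |-201| = 201, RHS = -(-100) - 1 = 99; 201 = 99 — FAILS

Answer: No, fails for both x = 100 and x = -100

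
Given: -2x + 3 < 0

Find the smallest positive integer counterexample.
Testing positive integers:
x = 1: LHS = -2·1 + 3 = 1; 1 < 0 — FAILS  ← smallest positive counterexample

Answer: x = 1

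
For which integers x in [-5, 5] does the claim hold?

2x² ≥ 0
Over all integers in [-5, 5], LHS − RHS is smallest at x = 0, where it equals 0:
x = 0: LHS = 2·0² = 0; 0 ≥ 0 — holds
At the ends of the range:
x = -5: LHS = 2·(-5)² = 50; 50 ≥ 0 — holds
x = 5: LHS = 2·5² = 50; 50 ≥ 0 — holds
Hence LHS − RHS is never negative, i.e. LHS ≥ RHS throughout, so the relation holds for every integer in [-5, 5].

Answer: All integers in [-5, 5]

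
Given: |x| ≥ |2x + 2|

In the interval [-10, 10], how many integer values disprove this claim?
Counterexamples in [-10, 10]: {-10, -9, -8, -7, -6, -5, -4, -3, 0, 1, 2, 3, 4, 5, 6, 7, 8, 9, 10}.

Counting them gives 19 values.

Answer: 19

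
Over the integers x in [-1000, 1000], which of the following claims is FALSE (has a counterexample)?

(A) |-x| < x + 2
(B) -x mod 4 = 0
(A) x = -1: LHS = |-(-1)| = |1| = 1, RHS = (-1) + 2 = 1; 1 < 1 — FAILS
(B) x = 1: LHS = (-1) mod 4 = 3; 3 = 0 — FAILS

Answer: Both A and B are false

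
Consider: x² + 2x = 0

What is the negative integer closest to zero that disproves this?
Testing negative integers from -1 downward:
x = -1: LHS = (-1)² + 2·(-1) = -1; -1 = 0 — FAILS  ← closest negative counterexample to 0

Answer: x = -1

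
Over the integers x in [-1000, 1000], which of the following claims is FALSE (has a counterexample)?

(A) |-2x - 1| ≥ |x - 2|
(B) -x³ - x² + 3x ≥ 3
(A) x = 0: LHS = |-2·0 - 1| = |-1| = 1, RHS = |0 - 2| = |-2| = 2; 1 ≥ 2 — FAILS
(B) x = 0: LHS = -0³ - 0² + 3·0 = 0; 0 ≥ 3 — FAILS

Answer: Both A and B are false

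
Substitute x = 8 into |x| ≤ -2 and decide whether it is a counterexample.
Substitute x = 8 into the relation:
x = 8: LHS = |8| = 8; 8 ≤ -2 — FAILS

Since the claim fails at x = 8, this value is a counterexample.

Answer: Yes, x = 8 is a counterexample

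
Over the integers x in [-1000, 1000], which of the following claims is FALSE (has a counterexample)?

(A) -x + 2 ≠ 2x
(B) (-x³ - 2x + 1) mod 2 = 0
(A) Track d = LHS − RHS over the integers in [-1000, 1000]. Equality would need d = 0, but d changes sign only between consecutive integers, jumping over 0:
x = 0: LHS = -0 + 2 = 2, RHS = 2·0 = 0; 2 ≠ 0 — holds  (d = 2)
x = 1: LHS = -1 + 2 = 1, RHS = 2·1 = 2; 1 ≠ 2 — holds  (d = -1)
Away from these crossings d keeps a constant sign, and checking every integer in [-1000, 1000] confirms d ≠ 0 throughout. Hence the two sides are never equal, so the relation holds for every integer in [-1000, 1000].

(B) x = 0: LHS = (-0³ - 2·0 + 1) mod 2 = 1 mod 2 = 1; 1 = 0 — FAILS

Only (B) has a counterexample.

Answer: B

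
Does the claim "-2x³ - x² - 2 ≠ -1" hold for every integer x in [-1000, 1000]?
The claim fails at x = -1:
x = -1: LHS = -2·(-1)³ - (-1)² - 2 = -1; -1 ≠ -1 — FAILS

Because a single integer refutes it, the statement is false.

Answer: False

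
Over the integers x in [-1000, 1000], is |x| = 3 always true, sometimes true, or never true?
Holds at x = 3: LHS = |3| = 3; 3 = 3 — holds
Fails at x = 0: LHS = |0| = 0; 0 = 3 — FAILS
It is satisfied by some integers in the range but not all.

Answer: Sometimes true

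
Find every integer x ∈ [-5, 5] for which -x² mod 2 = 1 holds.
Holds for: {-5, -3, -1, 1, 3, 5}
Fails for: {-4, -2, 0, 2, 4}

Answer: {-5, -3, -1, 1, 3, 5}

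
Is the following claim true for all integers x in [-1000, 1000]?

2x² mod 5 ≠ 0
The claim fails at x = 0:
x = 0: LHS = (2·0²) mod 5 = 0 mod 5 = 0; 0 ≠ 0 — FAILS

Because a single integer refutes it, the statement is false.

Answer: False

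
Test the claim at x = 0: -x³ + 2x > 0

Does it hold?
x = 0: LHS = -0³ + 2·0 = 0; 0 > 0 — FAILS

The relation fails at x = 0, so x = 0 is a counterexample.

Answer: No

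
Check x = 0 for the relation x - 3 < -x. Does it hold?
x = 0: LHS = 0 - 3 = -3, RHS = -0 = 0; -3 < 0 — holds

The relation is satisfied at x = 0.

Answer: Yes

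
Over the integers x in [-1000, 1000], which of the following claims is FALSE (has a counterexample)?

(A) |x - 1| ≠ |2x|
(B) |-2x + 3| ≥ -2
(A) x = -1: LHS = |(-1) - 1| = |-2| = 2, RHS = |2·(-1)| = |-2| = 2; 2 ≠ 2 — FAILS

(B) An absolute value is never negative, so the left side is ≥ 0 for every x, while the right side is -2. Tightest case in [-1000, 1000] is x = 1:
x = 1: LHS = |-2·1 + 3| = |1| = 1; 1 ≥ -2 — holds
Hence LHS − RHS is never negative, i.e. LHS ≥ RHS throughout, so the relation holds for every integer in [-1000, 1000].

Only (A) has a counterexample.

Answer: A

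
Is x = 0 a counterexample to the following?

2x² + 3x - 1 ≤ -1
Substitute x = 0 into the relation:
x = 0: LHS = 2·0² + 3·0 - 1 = -1; -1 ≤ -1 — holds

The claim holds here, so x = 0 is not a counterexample. (A counterexample exists elsewhere, e.g. x = 1.)

Answer: No, x = 0 is not a counterexample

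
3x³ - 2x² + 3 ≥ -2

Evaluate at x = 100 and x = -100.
x = 100: LHS = 3·100³ - 2·100² + 3 = 2980003; 2980003 ≥ -2 — holds
x = -100: LHS = 3·(-100)³ - 2·(-100)² + 3 = -3019997; -3019997 ≥ -2 — FAILS

Answer: Partially: holds for x = 100, fails for x = -100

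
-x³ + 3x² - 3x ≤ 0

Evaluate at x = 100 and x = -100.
x = 100: LHS = -100³ + 3·100² - 3·100 = -970300; -970300 ≤ 0 — holds
x = -100: LHS = -(-100)³ + 3·(-100)² - 3·(-100) = 1030300; 1030300 ≤ 0 — FAILS

Answer: Partially: holds for x = 100, fails for x = -100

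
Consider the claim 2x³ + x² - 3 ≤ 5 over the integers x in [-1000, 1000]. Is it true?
The claim fails at x = 2:
x = 2: LHS = 2·2³ + 2² - 3 = 17; 17 ≤ 5 — FAILS

Because a single integer refutes it, the statement is false.

Answer: False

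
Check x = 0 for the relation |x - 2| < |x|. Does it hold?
x = 0: LHS = |0 - 2| = |-2| = 2, RHS = |0| = 0; 2 < 0 — FAILS

The relation fails at x = 0, so x = 0 is a counterexample.

Answer: No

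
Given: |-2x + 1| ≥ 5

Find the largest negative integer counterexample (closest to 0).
Testing negative integers from -1 downward:
x = -1: LHS = |-2·(-1) + 1| = |3| = 3; 3 ≥ 5 — FAILS  ← closest negative counterexample to 0

Answer: x = -1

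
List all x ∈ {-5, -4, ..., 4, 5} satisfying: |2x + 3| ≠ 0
Over all integers in [-5, 5], LHS − RHS is always positive; it is smallest at x = -1, where it equals 1:
x = -1: LHS = |2·(-1) + 3| = |1| = 1; 1 ≠ 0 — holds
At the ends of the range:
x = -5: LHS = |2·(-5) + 3| = |-7| = 7; 7 ≠ 0 — holds
x = 5: LHS = |2·5 + 3| = |13| = 13; 13 ≠ 0 — holds
Hence LHS − RHS is never 0, i.e. the two sides are never equal, so the relation holds for every integer in [-5, 5].

Answer: All integers in [-5, 5]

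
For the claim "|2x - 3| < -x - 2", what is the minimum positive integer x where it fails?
Testing positive integers:
x = 1: LHS = |2·1 - 3| = |-1| = 1, RHS = -1 - 2 = -3; 1 < -3 — FAILS  ← smallest positive counterexample

Answer: x = 1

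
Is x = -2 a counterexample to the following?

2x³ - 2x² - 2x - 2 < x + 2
Substitute x = -2 into the relation:
x = -2: LHS = 2·(-2)³ - 2·(-2)² - 2·(-2) - 2 = -22, RHS = (-2) + 2 = 0; -22 < 0 — holds

The claim holds here, so x = -2 is not a counterexample. (A counterexample exists elsewhere, e.g. x = 3.)

Answer: No, x = -2 is not a counterexample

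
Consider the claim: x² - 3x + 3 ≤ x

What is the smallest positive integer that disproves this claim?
Testing positive integers:
x = 1: LHS = 1² - 3·1 + 3 = 1; 1 ≤ 1 — holds
x = 2: LHS = 2² - 3·2 + 3 = 1; 1 ≤ 2 — holds
x = 3: LHS = 3² - 3·3 + 3 = 3; 3 ≤ 3 — holds
x = 4: LHS = 4² - 3·4 + 3 = 7; 7 ≤ 4 — FAILS  ← smallest positive counterexample

Answer: x = 4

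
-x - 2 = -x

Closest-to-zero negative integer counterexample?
Testing negative integers from -1 downward:
x = -1: LHS = -(-1) - 2 = -1, RHS = -(-1) = 1; -1 = 1 — FAILS  ← closest negative counterexample to 0

Answer: x = -1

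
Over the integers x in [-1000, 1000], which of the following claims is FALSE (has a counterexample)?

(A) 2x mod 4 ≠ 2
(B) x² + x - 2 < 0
(A) x = 1: LHS = (2·1) mod 4 = 2 mod 4 = 2; 2 ≠ 2 — FAILS
(B) x = 1: LHS = 1² + 1 - 2 = 0; 0 < 0 — FAILS

Answer: Both A and B are false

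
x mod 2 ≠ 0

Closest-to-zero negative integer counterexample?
Testing negative integers from -1 downward:
x = -1: LHS = (-1) mod 2 = 1; 1 ≠ 0 — holds
x = -2: LHS = (-2) mod 2 = 0; 0 ≠ 0 — FAILS  ← closest negative counterexample to 0

Answer: x = -2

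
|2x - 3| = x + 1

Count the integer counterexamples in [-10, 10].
Counterexamples in [-10, 10]: {-10, -9, -8, -7, -6, -5, -4, -3, -2, -1, 0, 1, 2, 3, 5, 6, 7, 8, 9, 10}.

Counting them gives 20 values.

Answer: 20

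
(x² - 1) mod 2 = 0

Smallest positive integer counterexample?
Testing positive integers:
x = 1: LHS = (1² - 1) mod 2 = 0 mod 2 = 0; 0 = 0 — holds
x = 2: LHS = (2² - 1) mod 2 = 3 mod 2 = 1; 1 = 0 — FAILS  ← smallest positive counterexample

Answer: x = 2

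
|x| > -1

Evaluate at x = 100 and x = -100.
x = 100: LHS = |100| = 100; 100 > -1 — holds
x = -100: LHS = |-100| = 100; 100 > -1 — holds

Answer: Yes, holds for both x = 100 and x = -100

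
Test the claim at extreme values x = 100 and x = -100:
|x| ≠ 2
x = 100: LHS = |100| = 100; 100 ≠ 2 — holds
x = -100: LHS = |-100| = 100; 100 ≠ 2 — holds

Answer: Yes, holds for both x = 100 and x = -100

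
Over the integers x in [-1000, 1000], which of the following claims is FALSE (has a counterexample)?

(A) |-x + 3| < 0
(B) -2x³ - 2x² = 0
(A) x = 0: LHS = |-0 + 3| = |3| = 3; 3 < 0 — FAILS
(B) x = 1: LHS = -2·1³ - 2·1² = -4; -4 = 0 — FAILS

Answer: Both A and B are false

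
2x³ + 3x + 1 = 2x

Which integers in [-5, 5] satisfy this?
Track d = LHS − RHS over the integers in [-5, 5]. Equality would need d = 0, but d changes sign only between consecutive integers, jumping over 0:
x = -1: LHS = 2·(-1)³ + 3·(-1) + 1 = -4, RHS = 2·(-1) = -2; -4 = -2 — FAILS  (d = -2)
x = 0: LHS = 2·0³ + 3·0 + 1 = 1, RHS = 2·0 = 0; 1 = 0 — FAILS  (d = 1)
Away from these crossings d keeps a constant sign, and checking every integer in [-5, 5] confirms d ≠ 0 throughout. Hence the two sides are never equal, so the claimed relation (=) fails for every integer in [-5, 5].

Answer: None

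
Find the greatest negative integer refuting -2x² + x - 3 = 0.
Testing negative integers from -1 downward:
x = -1: LHS = -2·(-1)² + (-1) - 3 = -6; -6 = 0 — FAILS  ← closest negative counterexample to 0

Answer: x = -1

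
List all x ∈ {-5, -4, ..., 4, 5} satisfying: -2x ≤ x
Holds for: {0, 1, 2, 3, 4, 5}
Fails for: {-5, -4, -3, -2, -1}

Answer: {0, 1, 2, 3, 4, 5}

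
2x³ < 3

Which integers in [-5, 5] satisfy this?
Holds for: {-5, -4, -3, -2, -1, 0, 1}
Fails for: {2, 3, 4, 5}

Answer: {-5, -4, -3, -2, -1, 0, 1}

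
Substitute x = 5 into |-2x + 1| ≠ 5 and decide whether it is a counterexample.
Substitute x = 5 into the relation:
x = 5: LHS = |-2·5 + 1| = |-9| = 9; 9 ≠ 5 — holds

The claim holds here, so x = 5 is not a counterexample. (A counterexample exists elsewhere, e.g. x = -2.)

Answer: No, x = 5 is not a counterexample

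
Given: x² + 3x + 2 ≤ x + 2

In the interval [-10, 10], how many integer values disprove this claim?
Counterexamples in [-10, 10]: {-10, -9, -8, -7, -6, -5, -4, -3, 1, 2, 3, 4, 5, 6, 7, 8, 9, 10}.

Counting them gives 18 values.

Answer: 18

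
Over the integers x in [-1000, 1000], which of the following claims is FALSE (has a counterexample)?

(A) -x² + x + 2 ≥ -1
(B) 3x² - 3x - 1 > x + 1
(A) x = -2: LHS = -(-2)² + (-2) + 2 = -4; -4 ≥ -1 — FAILS
(B) x = 0: LHS = 3·0² - 3·0 - 1 = -1, RHS = 0 + 1 = 1; -1 > 1 — FAILS

Answer: Both A and B are false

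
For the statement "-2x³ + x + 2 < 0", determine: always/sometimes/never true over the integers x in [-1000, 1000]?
Holds at x = 2: LHS = -2·2³ + 2 + 2 = -12; -12 < 0 — holds
Fails at x = 0: LHS = -2·0³ + 0 + 2 = 2; 2 < 0 — FAILS
It is satisfied by some integers in the range but not all.

Answer: Sometimes true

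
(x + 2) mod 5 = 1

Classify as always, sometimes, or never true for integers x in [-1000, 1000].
Holds at x = -1: LHS = ((-1) + 2) mod 5 = 1 mod 5 = 1; 1 = 1 — holds
Fails at x = 0: LHS = (0 + 2) mod 5 = 2 mod 5 = 2; 2 = 1 — FAILS
It is satisfied by some integers in the range but not all.

Answer: Sometimes true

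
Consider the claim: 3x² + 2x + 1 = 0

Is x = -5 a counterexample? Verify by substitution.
Substitute x = -5 into the relation:
x = -5: LHS = 3·(-5)² + 2·(-5) + 1 = 66; 66 = 0 — FAILS

Since the claim fails at x = -5, this value is a counterexample.

Answer: Yes, x = -5 is a counterexample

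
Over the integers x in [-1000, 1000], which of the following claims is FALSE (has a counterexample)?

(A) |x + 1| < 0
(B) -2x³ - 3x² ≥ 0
(A) x = 0: LHS = |0 + 1| = |1| = 1; 1 < 0 — FAILS
(B) x = 1: LHS = -2·1³ - 3·1² = -5; -5 ≥ 0 — FAILS

Answer: Both A and B are false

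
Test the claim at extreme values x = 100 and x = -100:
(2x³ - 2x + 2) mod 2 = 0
x = 100: LHS = (2·100³ - 2·100 + 2) mod 2 = 1999802 mod 2 = 0; 0 = 0 — holds
x = -100: LHS = (2·(-100)³ - 2·(-100) + 2) mod 2 = (-1999798) mod 2 = 0; 0 = 0 — holds

Answer: Yes, holds for both x = 100 and x = -100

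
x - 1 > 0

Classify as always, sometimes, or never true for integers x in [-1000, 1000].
Holds at x = 2: LHS = 2 - 1 = 1; 1 > 0 — holds
Fails at x = 0: LHS = 0 - 1 = -1; -1 > 0 — FAILS
It is satisfied by some integers in the range but not all.

Answer: Sometimes true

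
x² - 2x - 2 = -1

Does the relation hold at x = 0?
x = 0: LHS = 0² - 2·0 - 2 = -2; -2 = -1 — FAILS

The relation fails at x = 0, so x = 0 is a counterexample.

Answer: No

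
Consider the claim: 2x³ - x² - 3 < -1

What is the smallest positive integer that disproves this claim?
Testing positive integers:
x = 1: LHS = 2·1³ - 1² - 3 = -2; -2 < -1 — holds
x = 2: LHS = 2·2³ - 2² - 3 = 9; 9 < -1 — FAILS  ← smallest positive counterexample

Answer: x = 2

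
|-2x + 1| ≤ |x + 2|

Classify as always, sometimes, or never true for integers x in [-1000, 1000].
Holds at x = 0: LHS = |-2·0 + 1| = |1| = 1, RHS = |0 + 2| = |2| = 2; 1 ≤ 2 — holds
Fails at x = -1: LHS = |-2·(-1) + 1| = |3| = 3, RHS = |(-1) + 2| = |1| = 1; 3 ≤ 1 — FAILS
It is satisfied by some integers in the range but not all.

Answer: Sometimes true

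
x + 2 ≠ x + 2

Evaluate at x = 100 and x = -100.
x = 100: LHS = 100 + 2 = 102, RHS = 100 + 2 = 102; 102 ≠ 102 — FAILS
x = -100: LHS = (-100) + 2 = -98, RHS = (-100) + 2 = -98; -98 ≠ -98 — FAILS

Answer: No, fails for both x = 100 and x = -100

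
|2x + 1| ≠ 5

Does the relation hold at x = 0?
x = 0: LHS = |2·0 + 1| = |1| = 1; 1 ≠ 5 — holds

The relation is satisfied at x = 0.

Answer: Yes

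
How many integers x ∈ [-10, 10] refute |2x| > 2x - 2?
Over all integers in [-10, 10], LHS − RHS is smallest at x = 0, where it equals 2:
x = 0: LHS = |2·0| = |0| = 0, RHS = 2·0 - 2 = -2; 0 > -2 — holds
At the ends of the range:
x = -10: LHS = |2·(-10)| = |-20| = 20, RHS = 2·(-10) - 2 = -22; 20 > -22 — holds
x = 10: LHS = |2·10| = |20| = 20, RHS = 2·10 - 2 = 18; 20 > 18 — holds
Hence LHS − RHS is never zero or negative, i.e. LHS > RHS throughout, so the relation holds for every integer in [-10, 10].

No counterexample appears in that range.

Answer: 0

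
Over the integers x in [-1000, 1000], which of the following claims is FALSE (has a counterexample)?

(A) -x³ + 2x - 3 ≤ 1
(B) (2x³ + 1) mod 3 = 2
(A) x = -3: LHS = -(-3)³ + 2·(-3) - 3 = 18; 18 ≤ 1 — FAILS
(B) x = 0: LHS = (2·0³ + 1) mod 3 = 1 mod 3 = 1; 1 = 2 — FAILS

Answer: Both A and B are false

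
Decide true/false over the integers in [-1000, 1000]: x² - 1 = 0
The claim fails at x = 0:
x = 0: LHS = 0² - 1 = -1; -1 = 0 — FAILS

Because a single integer refutes it, the statement is false.

Answer: False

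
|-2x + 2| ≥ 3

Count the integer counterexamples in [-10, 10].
Counterexamples in [-10, 10]: {0, 1, 2}.

Counting them gives 3 values.

Answer: 3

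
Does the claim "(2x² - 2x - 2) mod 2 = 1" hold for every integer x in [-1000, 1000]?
The claim fails at x = 0:
x = 0: LHS = (2·0² - 2·0 - 2) mod 2 = (-2) mod 2 = 0; 0 = 1 — FAILS

Because a single integer refutes it, the statement is false.

Answer: False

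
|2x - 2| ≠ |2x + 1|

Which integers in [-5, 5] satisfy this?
Track d = LHS − RHS over the integers in [-5, 5]. Equality would need d = 0, but d changes sign only between consecutive integers, jumping over 0:
x = 0: LHS = |2·0 - 2| = |-2| = 2, RHS = |2·0 + 1| = |1| = 1; 2 ≠ 1 — holds  (d = 1)
x = 1: LHS = |2·1 - 2| = |0| = 0, RHS = |2·1 + 1| = |3| = 3; 0 ≠ 3 — holds  (d = -3)
Away from these crossings d keeps a constant sign, and checking every integer in [-5, 5] confirms d ≠ 0 throughout. Hence the two sides are never equal, so the relation holds for every integer in [-5, 5].

Answer: All integers in [-5, 5]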